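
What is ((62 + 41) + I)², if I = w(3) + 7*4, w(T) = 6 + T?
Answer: 19600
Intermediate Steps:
I = 37 (I = (6 + 3) + 7*4 = 9 + 28 = 37)
((62 + 41) + I)² = ((62 + 41) + 37)² = (103 + 37)² = 140² = 19600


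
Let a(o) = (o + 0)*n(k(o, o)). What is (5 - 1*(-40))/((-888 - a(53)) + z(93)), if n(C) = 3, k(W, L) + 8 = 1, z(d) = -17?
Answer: -45/1064 ≈ -0.042293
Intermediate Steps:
k(W, L) = -7 (k(W, L) = -8 + 1 = -7)
a(o) = 3*o (a(o) = (o + 0)*3 = o*3 = 3*o)
(5 - 1*(-40))/((-888 - a(53)) + z(93)) = (5 - 1*(-40))/((-888 - 3*53) - 17) = (5 + 40)/((-888 - 1*159) - 17) = 45/((-888 - 159) - 17) = 45/(-1047 - 17) = 45/(-1064) = -1/1064*45 = -45/1064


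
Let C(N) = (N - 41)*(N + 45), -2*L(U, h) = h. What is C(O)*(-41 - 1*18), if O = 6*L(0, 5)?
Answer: 99120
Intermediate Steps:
L(U, h) = -h/2
O = -15 (O = 6*(-½*5) = 6*(-5/2) = -15)
C(N) = (-41 + N)*(45 + N)
C(O)*(-41 - 1*18) = (-1845 + (-15)² + 4*(-15))*(-41 - 1*18) = (-1845 + 225 - 60)*(-41 - 18) = -1680*(-59) = 99120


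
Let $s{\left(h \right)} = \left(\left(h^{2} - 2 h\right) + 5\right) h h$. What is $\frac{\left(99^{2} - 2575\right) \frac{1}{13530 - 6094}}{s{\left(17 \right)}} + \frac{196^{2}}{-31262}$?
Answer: $- \frac{9955644663}{8101745080} \approx -1.2288$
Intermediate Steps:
$s{\left(h \right)} = h^{2} \left(5 + h^{2} - 2 h\right)$ ($s{\left(h \right)} = \left(5 + h^{2} - 2 h\right) h h = h \left(5 + h^{2} - 2 h\right) h = h^{2} \left(5 + h^{2} - 2 h\right)$)
$\frac{\left(99^{2} - 2575\right) \frac{1}{13530 - 6094}}{s{\left(17 \right)}} + \frac{196^{2}}{-31262} = \frac{\left(99^{2} - 2575\right) \frac{1}{13530 - 6094}}{17^{2} \left(5 + 17^{2} - 34\right)} + \frac{196^{2}}{-31262} = \frac{\left(9801 - 2575\right) \frac{1}{7436}}{289 \left(5 + 289 - 34\right)} + 38416 \left(- \frac{1}{31262}\right) = \frac{7226 \cdot \frac{1}{7436}}{289 \cdot 260} - \frac{392}{319} = \frac{3613}{3718 \cdot 75140} - \frac{392}{319} = \frac{3613}{3718} \cdot \frac{1}{75140} - \frac{392}{319} = \frac{3613}{279370520} - \frac{392}{319} = - \frac{9955644663}{8101745080}$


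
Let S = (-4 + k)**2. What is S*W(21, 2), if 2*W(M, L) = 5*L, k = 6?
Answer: 20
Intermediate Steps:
S = 4 (S = (-4 + 6)**2 = 2**2 = 4)
W(M, L) = 5*L/2 (W(M, L) = (5*L)/2 = 5*L/2)
S*W(21, 2) = 4*((5/2)*2) = 4*5 = 20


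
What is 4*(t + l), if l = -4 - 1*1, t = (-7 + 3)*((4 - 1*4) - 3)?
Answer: 28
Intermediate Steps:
t = 12 (t = -4*((4 - 4) - 3) = -4*(0 - 3) = -4*(-3) = 12)
l = -5 (l = -4 - 1 = -5)
4*(t + l) = 4*(12 - 5) = 4*7 = 28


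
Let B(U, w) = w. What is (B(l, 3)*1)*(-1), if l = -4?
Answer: -3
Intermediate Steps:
(B(l, 3)*1)*(-1) = (3*1)*(-1) = 3*(-1) = -3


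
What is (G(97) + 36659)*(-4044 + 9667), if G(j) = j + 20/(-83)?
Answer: 17154243544/83 ≈ 2.0668e+8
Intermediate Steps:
G(j) = -20/83 + j (G(j) = j + 20*(-1/83) = j - 20/83 = -20/83 + j)
(G(97) + 36659)*(-4044 + 9667) = ((-20/83 + 97) + 36659)*(-4044 + 9667) = (8031/83 + 36659)*5623 = (3050728/83)*5623 = 17154243544/83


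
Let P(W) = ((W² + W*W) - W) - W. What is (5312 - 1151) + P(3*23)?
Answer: 13545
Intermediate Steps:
P(W) = -2*W + 2*W² (P(W) = ((W² + W²) - W) - W = (2*W² - W) - W = (-W + 2*W²) - W = -2*W + 2*W²)
(5312 - 1151) + P(3*23) = (5312 - 1151) + 2*(3*23)*(-1 + 3*23) = 4161 + 2*69*(-1 + 69) = 4161 + 2*69*68 = 4161 + 9384 = 13545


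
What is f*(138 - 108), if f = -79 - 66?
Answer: -4350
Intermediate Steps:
f = -145
f*(138 - 108) = -145*(138 - 108) = -145*30 = -4350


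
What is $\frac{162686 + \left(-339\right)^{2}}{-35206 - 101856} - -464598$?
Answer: $\frac{63678453469}{137062} \approx 4.646 \cdot 10^{5}$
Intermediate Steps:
$\frac{162686 + \left(-339\right)^{2}}{-35206 - 101856} - -464598 = \frac{162686 + 114921}{-137062} + 464598 = 277607 \left(- \frac{1}{137062}\right) + 464598 = - \frac{277607}{137062} + 464598 = \frac{63678453469}{137062}$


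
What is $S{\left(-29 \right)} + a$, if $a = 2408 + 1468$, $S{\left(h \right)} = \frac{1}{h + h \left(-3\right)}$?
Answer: $\frac{224809}{58} \approx 3876.0$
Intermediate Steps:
$S{\left(h \right)} = - \frac{1}{2 h}$ ($S{\left(h \right)} = \frac{1}{h - 3 h} = \frac{1}{\left(-2\right) h} = - \frac{1}{2 h}$)
$a = 3876$
$S{\left(-29 \right)} + a = - \frac{1}{2 \left(-29\right)} + 3876 = \left(- \frac{1}{2}\right) \left(- \frac{1}{29}\right) + 3876 = \frac{1}{58} + 3876 = \frac{224809}{58}$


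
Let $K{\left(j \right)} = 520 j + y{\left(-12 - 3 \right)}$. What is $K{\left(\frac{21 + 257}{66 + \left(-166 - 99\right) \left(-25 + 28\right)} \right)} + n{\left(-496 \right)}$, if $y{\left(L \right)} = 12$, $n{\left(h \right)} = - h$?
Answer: $\frac{225772}{729} \approx 309.7$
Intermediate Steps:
$K{\left(j \right)} = 12 + 520 j$ ($K{\left(j \right)} = 520 j + 12 = 12 + 520 j$)
$K{\left(\frac{21 + 257}{66 + \left(-166 - 99\right) \left(-25 + 28\right)} \right)} + n{\left(-496 \right)} = \left(12 + 520 \frac{21 + 257}{66 + \left(-166 - 99\right) \left(-25 + 28\right)}\right) - -496 = \left(12 + 520 \frac{278}{66 - 795}\right) + 496 = \left(12 + 520 \frac{278}{-729}\right) + 496 = \left(12 + 520 \cdot 278 \left(- \frac{1}{729}\right)\right) + 496 = \left(12 + 520 \left(- \frac{278}{729}\right)\right) + 496 = \left(12 - \frac{144560}{729}\right) + 496 = - \frac{135812}{729} + 496 = \frac{225772}{729}$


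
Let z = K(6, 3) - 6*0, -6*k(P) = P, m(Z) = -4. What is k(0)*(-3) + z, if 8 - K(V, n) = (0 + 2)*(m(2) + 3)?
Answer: 10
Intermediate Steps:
k(P) = -P/6
K(V, n) = 10 (K(V, n) = 8 - (0 + 2)*(-4 + 3) = 8 - 2*(-1) = 8 - 1*(-2) = 8 + 2 = 10)
z = 10 (z = 10 - 6*0 = 10 - 1*0 = 10 + 0 = 10)
k(0)*(-3) + z = -1/6*0*(-3) + 10 = 0*(-3) + 10 = 0 + 10 = 10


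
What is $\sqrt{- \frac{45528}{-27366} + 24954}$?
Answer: $\frac{\sqrt{519145708702}}{4561} \approx 157.97$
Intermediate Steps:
$\sqrt{- \frac{45528}{-27366} + 24954} = \sqrt{\left(-45528\right) \left(- \frac{1}{27366}\right) + 24954} = \sqrt{\frac{7588}{4561} + 24954} = \sqrt{\frac{113822782}{4561}} = \frac{\sqrt{519145708702}}{4561}$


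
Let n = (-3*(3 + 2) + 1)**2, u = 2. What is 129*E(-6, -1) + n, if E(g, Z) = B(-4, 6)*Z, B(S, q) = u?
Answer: -62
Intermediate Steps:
B(S, q) = 2
E(g, Z) = 2*Z
n = 196 (n = (-3*5 + 1)**2 = (-15 + 1)**2 = (-14)**2 = 196)
129*E(-6, -1) + n = 129*(2*(-1)) + 196 = 129*(-2) + 196 = -258 + 196 = -62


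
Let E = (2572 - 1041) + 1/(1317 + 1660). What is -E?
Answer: -4557788/2977 ≈ -1531.0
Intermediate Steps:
E = 4557788/2977 (E = 1531 + 1/2977 = 4557788/2977 ≈ 1531.0)
-E = -1*4557788/2977 = -4557788/2977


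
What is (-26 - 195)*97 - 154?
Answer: -21591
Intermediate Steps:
(-26 - 195)*97 - 154 = -221*97 - 154 = -21437 - 154 = -21591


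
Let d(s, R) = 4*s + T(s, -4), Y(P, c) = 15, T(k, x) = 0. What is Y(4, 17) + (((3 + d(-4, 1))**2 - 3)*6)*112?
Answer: 111567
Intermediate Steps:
d(s, R) = 4*s (d(s, R) = 4*s + 0 = 4*s)
Y(4, 17) + (((3 + d(-4, 1))**2 - 3)*6)*112 = 15 + (((3 + 4*(-4))**2 - 3)*6)*112 = 15 + (((3 - 16)**2 - 3)*6)*112 = 15 + (((-13)**2 - 3)*6)*112 = 15 + ((169 - 3)*6)*112 = 15 + (166*6)*112 = 15 + 996*112 = 15 + 111552 = 111567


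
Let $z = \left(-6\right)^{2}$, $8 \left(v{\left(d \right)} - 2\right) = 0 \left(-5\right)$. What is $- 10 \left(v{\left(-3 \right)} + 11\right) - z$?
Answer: $-166$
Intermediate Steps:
$v{\left(d \right)} = 2$ ($v{\left(d \right)} = 2 + \frac{0 \left(-5\right)}{8} = 2 + \frac{1}{8} \cdot 0 = 2 + 0 = 2$)
$z = 36$
$- 10 \left(v{\left(-3 \right)} + 11\right) - z = - 10 \left(2 + 11\right) - 36 = \left(-10\right) 13 - 36 = -130 - 36 = -166$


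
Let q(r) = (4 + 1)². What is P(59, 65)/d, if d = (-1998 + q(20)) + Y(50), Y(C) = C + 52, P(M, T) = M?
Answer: -59/1871 ≈ -0.031534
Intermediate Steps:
q(r) = 25 (q(r) = 5² = 25)
Y(C) = 52 + C
d = -1871 (d = (-1998 + 25) + (52 + 50) = -1973 + 102 = -1871)
P(59, 65)/d = 59/(-1871) = 59*(-1/1871) = -59/1871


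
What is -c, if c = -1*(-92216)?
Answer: -92216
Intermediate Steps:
c = 92216
-c = -1*92216 = -92216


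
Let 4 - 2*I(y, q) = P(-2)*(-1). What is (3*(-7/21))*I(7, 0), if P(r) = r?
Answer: -1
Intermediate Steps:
I(y, q) = 1 (I(y, q) = 2 - (-1)*(-1) = 2 - 1/2*2 = 2 - 1 = 1)
(3*(-7/21))*I(7, 0) = (3*(-7/21))*1 = (3*(-7*1/21))*1 = (3*(-1/3))*1 = -1*1 = -1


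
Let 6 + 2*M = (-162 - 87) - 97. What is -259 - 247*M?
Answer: 43213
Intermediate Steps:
M = -176 (M = -3 + ((-162 - 87) - 97)/2 = -3 + (-249 - 97)/2 = -3 + (½)*(-346) = -3 - 173 = -176)
-259 - 247*M = -259 - 247*(-176) = -259 + 43472 = 43213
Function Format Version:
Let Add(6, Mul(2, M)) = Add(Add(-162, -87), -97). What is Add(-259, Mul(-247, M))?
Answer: 43213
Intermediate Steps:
M = -176 (M = Add(-3, Mul(Rational(1, 2), Add(Add(-162, -87), -97))) = Add(-3, Mul(Rational(1, 2), Add(-249, -97))) = Add(-3, Mul(Rational(1, 2), -346)) = Add(-3, -173) = -176)
Add(-259, Mul(-247, M)) = Add(-259, Mul(-247, -176)) = Add(-259, 43472) = 43213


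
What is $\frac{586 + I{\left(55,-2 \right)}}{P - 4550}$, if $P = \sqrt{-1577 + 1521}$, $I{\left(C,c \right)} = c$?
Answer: $- \frac{94900}{739377} - \frac{292 i \sqrt{14}}{5175639} \approx -0.12835 - 0.0002111 i$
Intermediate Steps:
$P = 2 i \sqrt{14}$ ($P = \sqrt{-56} = 2 i \sqrt{14} \approx 7.4833 i$)
$\frac{586 + I{\left(55,-2 \right)}}{P - 4550} = \frac{586 - 2}{2 i \sqrt{14} - 4550} = \frac{584}{-4550 + 2 i \sqrt{14}}$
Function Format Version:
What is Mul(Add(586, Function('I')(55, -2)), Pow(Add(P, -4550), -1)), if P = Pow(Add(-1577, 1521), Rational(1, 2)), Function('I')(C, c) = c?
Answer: Add(Rational(-94900, 739377), Mul(Rational(-292, 5175639), I, Pow(14, Rational(1, 2)))) ≈ Add(-0.12835, Mul(-0.00021110, I))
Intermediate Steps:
P = Mul(2, I, Pow(14, Rational(1, 2))) (P = Pow(-56, Rational(1, 2)) = Mul(2, I, Pow(14, Rational(1, 2))) ≈ Mul(7.4833, I))
Mul(Add(586, Function('I')(55, -2)), Pow(Add(P, -4550), -1)) = Mul(Add(586, -2), Pow(Add(Mul(2, I, Pow(14, Rational(1, 2))), -4550), -1)) = Mul(584, Pow(Add(-4550, Mul(2, I, Pow(14, Rational(1, 2)))), -1))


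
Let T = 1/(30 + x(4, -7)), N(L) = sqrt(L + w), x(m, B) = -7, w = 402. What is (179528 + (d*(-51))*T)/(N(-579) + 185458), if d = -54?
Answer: 766293539284/791077408643 - 4131898*I*sqrt(177)/791077408643 ≈ 0.96867 - 6.9489e-5*I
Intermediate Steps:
N(L) = sqrt(402 + L) (N(L) = sqrt(L + 402) = sqrt(402 + L))
T = 1/23 (T = 1/(30 - 7) = 1/23 ≈ 0.043478)
(179528 + (d*(-51))*T)/(N(-579) + 185458) = (179528 - 54*(-51)*(1/23))/(sqrt(402 - 579) + 185458) = (179528 + 2754*(1/23))/(sqrt(-177) + 185458) = (179528 + 2754/23)/(I*sqrt(177) + 185458) = 4131898/(23*(185458 + I*sqrt(177)))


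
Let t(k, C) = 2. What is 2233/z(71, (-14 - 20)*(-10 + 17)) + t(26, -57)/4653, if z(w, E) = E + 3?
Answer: -221057/23265 ≈ -9.5017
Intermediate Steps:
z(w, E) = 3 + E
2233/z(71, (-14 - 20)*(-10 + 17)) + t(26, -57)/4653 = 2233/(3 + (-14 - 20)*(-10 + 17)) + 2/4653 = 2233/(3 - 34*7) + 2*(1/4653) = 2233/(3 - 238) + 2/4653 = 2233/(-235) + 2/4653 = 2233*(-1/235) + 2/4653 = -2233/235 + 2/4653 = -221057/23265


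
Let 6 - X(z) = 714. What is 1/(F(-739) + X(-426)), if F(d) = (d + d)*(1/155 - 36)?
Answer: 155/8136022 ≈ 1.9051e-5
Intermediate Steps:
X(z) = -708 (X(z) = 6 - 1*714 = 6 - 714 = -708)
F(d) = -11158*d/155 (F(d) = (2*d)*(1/155 - 36) = (2*d)*(-5579/155) = -11158*d/155)
1/(F(-739) + X(-426)) = 1/(-11158/155*(-739) - 708) = 1/(8245762/155 - 708) = 1/(8136022/155) = 155/8136022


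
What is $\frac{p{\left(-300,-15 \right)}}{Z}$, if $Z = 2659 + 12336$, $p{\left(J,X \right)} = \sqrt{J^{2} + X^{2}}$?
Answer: $\frac{3 \sqrt{401}}{2999} \approx 0.020032$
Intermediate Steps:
$Z = 14995$
$\frac{p{\left(-300,-15 \right)}}{Z} = \frac{\sqrt{\left(-300\right)^{2} + \left(-15\right)^{2}}}{14995} = \sqrt{90000 + 225} \cdot \frac{1}{14995} = \sqrt{90225} \cdot \frac{1}{14995} = 15 \sqrt{401} \cdot \frac{1}{14995} = \frac{3 \sqrt{401}}{2999}$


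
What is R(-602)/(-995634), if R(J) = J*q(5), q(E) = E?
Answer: 1505/497817 ≈ 0.0030232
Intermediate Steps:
R(J) = 5*J (R(J) = J*5 = 5*J)
R(-602)/(-995634) = (5*(-602))/(-995634) = -3010*(-1/995634) = 1505/497817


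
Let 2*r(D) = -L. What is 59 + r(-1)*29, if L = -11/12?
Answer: 1735/24 ≈ 72.292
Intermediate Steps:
L = -11/12 (L = -11*1/12 = -11/12 ≈ -0.91667)
r(D) = 11/24 (r(D) = (-1*(-11/12))/2 = (½)*(11/12) = 11/24)
59 + r(-1)*29 = 59 + (11/24)*29 = 59 + 319/24 = 1735/24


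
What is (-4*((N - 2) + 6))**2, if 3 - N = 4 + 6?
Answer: 144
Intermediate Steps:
N = -7 (N = 3 - (4 + 6) = 3 - 1*10 = 3 - 10 = -7)
(-4*((N - 2) + 6))**2 = (-4*((-7 - 2) + 6))**2 = (-4*(-9 + 6))**2 = (-4*(-3))**2 = 12**2 = 144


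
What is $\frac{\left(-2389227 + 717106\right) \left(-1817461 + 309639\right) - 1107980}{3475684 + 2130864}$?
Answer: $\frac{1260629861241}{2803274} \approx 4.497 \cdot 10^{5}$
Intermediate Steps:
$\frac{\left(-2389227 + 717106\right) \left(-1817461 + 309639\right) - 1107980}{3475684 + 2130864} = \frac{\left(-1672121\right) \left(-1507822\right) - 1107980}{5606548} = \left(2521260830462 - 1107980\right) \frac{1}{5606548} = 2521259722482 \cdot \frac{1}{5606548} = \frac{1260629861241}{2803274}$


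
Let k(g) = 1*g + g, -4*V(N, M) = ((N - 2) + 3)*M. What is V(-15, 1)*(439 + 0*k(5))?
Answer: 3073/2 ≈ 1536.5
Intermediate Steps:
V(N, M) = -M*(1 + N)/4 (V(N, M) = -((N - 2) + 3)*M/4 = -((-2 + N) + 3)*M/4 = -(1 + N)*M/4 = -M*(1 + N)/4)
k(g) = 2*g (k(g) = g + g = 2*g)
V(-15, 1)*(439 + 0*k(5)) = (-1/4*1*(1 - 15))*(439 + 0*(2*5)) = (-1/4*1*(-14))*(439 + 0*10) = 7*(439 + 0)/2 = (7/2)*439 = 3073/2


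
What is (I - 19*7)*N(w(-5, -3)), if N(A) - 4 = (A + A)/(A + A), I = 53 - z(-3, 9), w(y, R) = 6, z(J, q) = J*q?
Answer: -265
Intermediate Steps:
I = 80 (I = 53 - (-3)*9 = 53 - 1*(-27) = 53 + 27 = 80)
N(A) = 5 (N(A) = 4 + (A + A)/(A + A) = 4 + (2*A)/((2*A)) = 4 + (2*A)*(1/(2*A)) = 4 + 1 = 5)
(I - 19*7)*N(w(-5, -3)) = (80 - 19*7)*5 = (80 - 133)*5 = -53*5 = -265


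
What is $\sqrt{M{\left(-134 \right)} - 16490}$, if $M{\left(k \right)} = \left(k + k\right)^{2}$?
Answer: $\sqrt{55334} \approx 235.23$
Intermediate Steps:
$M{\left(k \right)} = 4 k^{2}$ ($M{\left(k \right)} = \left(2 k\right)^{2} = 4 k^{2}$)
$\sqrt{M{\left(-134 \right)} - 16490} = \sqrt{4 \left(-134\right)^{2} - 16490} = \sqrt{4 \cdot 17956 - 16490} = \sqrt{71824 - 16490} = \sqrt{55334}$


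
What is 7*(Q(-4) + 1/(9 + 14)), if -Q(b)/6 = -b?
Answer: -3857/23 ≈ -167.70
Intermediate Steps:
Q(b) = 6*b (Q(b) = -(-6)*b = 6*b)
7*(Q(-4) + 1/(9 + 14)) = 7*(6*(-4) + 1/(9 + 14)) = 7*(-24 + 1/23) = 7*(-551/23) = -3857/23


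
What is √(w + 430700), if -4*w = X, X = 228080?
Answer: 12*√2595 ≈ 611.29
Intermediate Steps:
w = -57020 (w = -¼*228080 = -57020)
√(w + 430700) = √(-57020 + 430700) = √373680 = 12*√2595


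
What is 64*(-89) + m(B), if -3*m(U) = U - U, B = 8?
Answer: -5696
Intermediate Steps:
m(U) = 0 (m(U) = -(U - U)/3 = -⅓*0 = 0)
64*(-89) + m(B) = 64*(-89) + 0 = -5696 + 0 = -5696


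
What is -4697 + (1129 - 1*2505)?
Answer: -6073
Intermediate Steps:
-4697 + (1129 - 1*2505) = -4697 + (1129 - 2505) = -4697 - 1376 = -6073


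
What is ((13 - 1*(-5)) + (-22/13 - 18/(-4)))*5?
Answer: 2705/26 ≈ 104.04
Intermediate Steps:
((13 - 1*(-5)) + (-22/13 - 18/(-4)))*5 = ((13 + 5) + (-22*1/13 - 18*(-1/4)))*5 = (18 + (-22/13 + 9/2))*5 = (18 + 73/26)*5 = (541/26)*5 = 2705/26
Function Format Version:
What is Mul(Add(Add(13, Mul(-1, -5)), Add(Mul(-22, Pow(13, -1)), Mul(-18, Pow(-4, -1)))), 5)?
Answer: Rational(2705, 26) ≈ 104.04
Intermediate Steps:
Mul(Add(Add(13, Mul(-1, -5)), Add(Mul(-22, Pow(13, -1)), Mul(-18, Pow(-4, -1)))), 5) = Mul(Add(Add(13, 5), Add(Mul(-22, Rational(1, 13)), Mul(-18, Rational(-1, 4)))), 5) = Mul(Add(18, Add(Rational(-22, 13), Rational(9, 2))), 5) = Mul(Add(18, Rational(73, 26)), 5) = Mul(Rational(541, 26), 5) = Rational(2705, 26)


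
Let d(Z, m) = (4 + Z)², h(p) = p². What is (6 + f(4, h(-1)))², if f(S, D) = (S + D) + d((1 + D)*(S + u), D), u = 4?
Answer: 168921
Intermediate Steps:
f(S, D) = D + S + (4 + (1 + D)*(4 + S))² (f(S, D) = (S + D) + (4 + (1 + D)*(S + 4))² = (D + S) + (4 + (1 + D)*(4 + S))² = D + S + (4 + (1 + D)*(4 + S))²)
(6 + f(4, h(-1)))² = (6 + ((-1)² + 4 + (8 + 4 + 4*(-1)² + (-1)²*4)²))² = (6 + (1 + 4 + (8 + 4 + 4*1 + 1*4)²))² = (6 + (1 + 4 + (8 + 4 + 4 + 4)²))² = (6 + (1 + 4 + 20²))² = (6 + (1 + 4 + 400))² = (6 + 405)² = 411² = 168921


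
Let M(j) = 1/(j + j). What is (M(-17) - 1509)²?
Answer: 2632408249/1156 ≈ 2.2772e+6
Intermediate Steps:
M(j) = 1/(2*j)
(M(-17) - 1509)² = ((½)/(-17) - 1509)² = ((½)*(-1/17) - 1509)² = (-1/34 - 1509)² = (-51307/34)² = 2632408249/1156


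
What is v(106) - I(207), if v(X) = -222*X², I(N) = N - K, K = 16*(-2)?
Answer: -2494631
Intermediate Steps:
K = -32
I(N) = 32 + N (I(N) = N - 1*(-32) = N + 32 = 32 + N)
v(106) - I(207) = -222*106² - (32 + 207) = -222*11236 - 1*239 = -2494392 - 239 = -2494631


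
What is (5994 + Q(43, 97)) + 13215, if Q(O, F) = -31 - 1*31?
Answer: 19147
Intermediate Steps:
Q(O, F) = -62 (Q(O, F) = -31 - 31 = -62)
(5994 + Q(43, 97)) + 13215 = (5994 - 62) + 13215 = 5932 + 13215 = 19147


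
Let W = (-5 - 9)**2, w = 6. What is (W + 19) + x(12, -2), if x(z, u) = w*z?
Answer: 287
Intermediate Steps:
W = 196 (W = (-14)**2 = 196)
x(z, u) = 6*z
(W + 19) + x(12, -2) = (196 + 19) + 6*12 = 215 + 72 = 287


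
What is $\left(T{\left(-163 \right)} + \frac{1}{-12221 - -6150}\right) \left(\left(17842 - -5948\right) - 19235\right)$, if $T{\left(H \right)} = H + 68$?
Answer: $- \frac{2627078030}{6071} \approx -4.3273 \cdot 10^{5}$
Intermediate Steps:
$T{\left(H \right)} = 68 + H$
$\left(T{\left(-163 \right)} + \frac{1}{-12221 - -6150}\right) \left(\left(17842 - -5948\right) - 19235\right) = \left(\left(68 - 163\right) + \frac{1}{-12221 - -6150}\right) \left(\left(17842 - -5948\right) - 19235\right) = \left(-95 + \frac{1}{-12221 + 6150}\right) \left(\left(17842 + 5948\right) - 19235\right) = \left(-95 + \frac{1}{-6071}\right) \left(23790 - 19235\right) = \left(-95 - \frac{1}{6071}\right) 4555 = \left(- \frac{576746}{6071}\right) 4555 = - \frac{2627078030}{6071}$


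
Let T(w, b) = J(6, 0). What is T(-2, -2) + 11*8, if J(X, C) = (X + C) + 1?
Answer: 95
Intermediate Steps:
J(X, C) = 1 + C + X (J(X, C) = (C + X) + 1 = 1 + C + X)
T(w, b) = 7 (T(w, b) = 1 + 0 + 6 = 7)
T(-2, -2) + 11*8 = 7 + 11*8 = 7 + 88 = 95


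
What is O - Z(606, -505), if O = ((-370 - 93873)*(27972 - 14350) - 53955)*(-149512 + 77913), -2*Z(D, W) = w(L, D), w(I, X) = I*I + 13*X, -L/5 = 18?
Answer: 91921094607488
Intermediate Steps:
L = -90 (L = -5*18 = -90)
w(I, X) = I² + 13*X
Z(D, W) = -4050 - 13*D/2 (Z(D, W) = -((-90)² + 13*D)/2 = -(8100 + 13*D)/2 = -4050 - 13*D/2)
O = 91921094599499 (O = (-94243*13622 - 53955)*(-71599) = (-1283778146 - 53955)*(-71599) = -1283832101*(-71599) = 91921094599499)
O - Z(606, -505) = 91921094599499 - (-4050 - 13/2*606) = 91921094599499 - (-4050 - 3939) = 91921094599499 - 1*(-7989) = 91921094599499 + 7989 = 91921094607488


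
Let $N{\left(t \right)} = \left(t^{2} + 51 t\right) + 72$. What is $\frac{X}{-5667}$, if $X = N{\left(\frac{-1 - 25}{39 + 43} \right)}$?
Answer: $- \frac{94018}{9526227} \approx -0.0098694$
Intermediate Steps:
$N{\left(t \right)} = 72 + t^{2} + 51 t$
$X = \frac{94018}{1681}$ ($X = 72 + \left(\frac{-1 - 25}{39 + 43}\right)^{2} + 51 \frac{-1 - 25}{39 + 43} = 72 + \left(- \frac{26}{82}\right)^{2} + 51 \left(- \frac{26}{82}\right) = 72 + \left(\left(-26\right) \frac{1}{82}\right)^{2} + 51 \left(\left(-26\right) \frac{1}{82}\right) = 72 + \left(- \frac{13}{41}\right)^{2} + 51 \left(- \frac{13}{41}\right) = 72 + \frac{169}{1681} - \frac{663}{41} = \frac{94018}{1681} \approx 55.93$)
$\frac{X}{-5667} = \frac{94018}{1681 \left(-5667\right)} = \frac{94018}{1681} \left(- \frac{1}{5667}\right) = - \frac{94018}{9526227}$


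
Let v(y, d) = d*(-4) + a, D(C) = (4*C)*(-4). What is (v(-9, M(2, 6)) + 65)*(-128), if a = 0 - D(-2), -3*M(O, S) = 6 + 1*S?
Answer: -6272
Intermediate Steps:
M(O, S) = -2 - S/3 (M(O, S) = -(6 + 1*S)/3 = -(6 + S)/3 = -2 - S/3)
D(C) = -16*C
a = -32 (a = 0 - (-16)*(-2) = 0 - 1*32 = 0 - 32 = -32)
v(y, d) = -32 - 4*d (v(y, d) = d*(-4) - 32 = -4*d - 32 = -32 - 4*d)
(v(-9, M(2, 6)) + 65)*(-128) = ((-32 - 4*(-2 - 1/3*6)) + 65)*(-128) = ((-32 - 4*(-2 - 2)) + 65)*(-128) = ((-32 - 4*(-4)) + 65)*(-128) = ((-32 + 16) + 65)*(-128) = (-16 + 65)*(-128) = 49*(-128) = -6272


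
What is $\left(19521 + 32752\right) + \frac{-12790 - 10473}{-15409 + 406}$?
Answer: $\frac{784275082}{15003} \approx 52275.0$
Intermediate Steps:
$\left(19521 + 32752\right) + \frac{-12790 - 10473}{-15409 + 406} = 52273 - \frac{23263}{-15003} = 52273 - - \frac{23263}{15003} = 52273 + \frac{23263}{15003} = \frac{784275082}{15003}$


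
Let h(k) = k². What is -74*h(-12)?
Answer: -10656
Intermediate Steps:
-74*h(-12) = -74*(-12)² = -74*144 = -10656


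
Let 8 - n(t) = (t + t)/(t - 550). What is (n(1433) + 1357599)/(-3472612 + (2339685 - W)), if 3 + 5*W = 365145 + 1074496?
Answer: -5993820575/6273073059 ≈ -0.95548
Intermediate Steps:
W = 1439638/5 (W = -⅗ + (365145 + 1074496)/5 = -⅗ + (⅕)*1439641 = -⅗ + 1439641/5 = 1439638/5 ≈ 2.8793e+5)
n(t) = 8 - 2*t/(-550 + t) (n(t) = 8 - (t + t)/(t - 550) = 8 - 2*t/(-550 + t))
(n(1433) + 1357599)/(-3472612 + (2339685 - W)) = (2*(-2200 + 3*1433)/(-550 + 1433) + 1357599)/(-3472612 + (2339685 - 1*1439638/5)) = (2*(-2200 + 4299)/883 + 1357599)/(-3472612 + (2339685 - 1439638/5)) = (2*(1/883)*2099 + 1357599)/(-3472612 + 10258787/5) = (4198/883 + 1357599)/(-7104273/5) = (1198764115/883)*(-5/7104273) = -5993820575/6273073059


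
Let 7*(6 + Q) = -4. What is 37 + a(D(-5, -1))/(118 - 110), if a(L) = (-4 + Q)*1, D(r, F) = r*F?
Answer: 999/28 ≈ 35.679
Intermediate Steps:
D(r, F) = F*r
Q = -46/7 (Q = -6 + (⅐)*(-4) = -6 - 4/7 = -46/7 ≈ -6.5714)
a(L) = -74/7 (a(L) = (-4 - 46/7)*1 = -74/7*1 = -74/7)
37 + a(D(-5, -1))/(118 - 110) = 37 - 74/7/(118 - 110) = 37 - 74/7/8 = 37 + (⅛)*(-74/7) = 37 - 37/28 = 999/28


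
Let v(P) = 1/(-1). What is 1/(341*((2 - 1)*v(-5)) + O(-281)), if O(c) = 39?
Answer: -1/302 ≈ -0.0033113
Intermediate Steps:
v(P) = -1
1/(341*((2 - 1)*v(-5)) + O(-281)) = 1/(341*((2 - 1)*(-1)) + 39) = 1/(341*(1*(-1)) + 39) = 1/(341*(-1) + 39) = 1/(-341 + 39) = 1/(-302) = -1/302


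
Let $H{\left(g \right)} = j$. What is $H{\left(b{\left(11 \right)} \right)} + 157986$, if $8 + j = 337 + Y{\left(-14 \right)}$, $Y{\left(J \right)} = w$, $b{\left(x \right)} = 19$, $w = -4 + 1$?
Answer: $158312$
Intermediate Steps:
$w = -3$
$Y{\left(J \right)} = -3$
$j = 326$ ($j = -8 + \left(337 - 3\right) = -8 + 334 = 326$)
$H{\left(g \right)} = 326$
$H{\left(b{\left(11 \right)} \right)} + 157986 = 326 + 157986 = 158312$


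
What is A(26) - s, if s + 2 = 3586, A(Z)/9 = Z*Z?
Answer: 2500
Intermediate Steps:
A(Z) = 9*Z² (A(Z) = 9*(Z*Z) = 9*Z²)
s = 3584 (s = -2 + 3586 = 3584)
A(26) - s = 9*26² - 1*3584 = 9*676 - 3584 = 6084 - 3584 = 2500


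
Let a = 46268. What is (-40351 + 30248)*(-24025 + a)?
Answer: -224721029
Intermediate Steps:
(-40351 + 30248)*(-24025 + a) = (-40351 + 30248)*(-24025 + 46268) = -10103*22243 = -224721029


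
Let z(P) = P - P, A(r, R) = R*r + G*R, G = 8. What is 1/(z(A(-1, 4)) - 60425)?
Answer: -1/60425 ≈ -1.6549e-5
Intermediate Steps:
A(r, R) = 8*R + R*r (A(r, R) = R*r + 8*R = 8*R + R*r)
z(P) = 0
1/(z(A(-1, 4)) - 60425) = 1/(0 - 60425) = 1/(-60425) = -1/60425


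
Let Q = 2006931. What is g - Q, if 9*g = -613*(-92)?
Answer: -18005983/9 ≈ -2.0007e+6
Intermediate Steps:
g = 56396/9 (g = (-613*(-92))/9 = (⅑)*56396 = 56396/9 ≈ 6266.2)
g - Q = 56396/9 - 1*2006931 = 56396/9 - 2006931 = -18005983/9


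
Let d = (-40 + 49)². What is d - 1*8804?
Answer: -8723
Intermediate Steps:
d = 81 (d = 9² = 81)
d - 1*8804 = 81 - 1*8804 = 81 - 8804 = -8723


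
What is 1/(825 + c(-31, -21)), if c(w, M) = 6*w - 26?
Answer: 1/613 ≈ 0.0016313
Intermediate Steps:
c(w, M) = -26 + 6*w
1/(825 + c(-31, -21)) = 1/(825 + (-26 + 6*(-31))) = 1/(825 + (-26 - 186)) = 1/(825 - 212) = 1/613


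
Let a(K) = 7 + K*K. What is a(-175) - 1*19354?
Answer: 11278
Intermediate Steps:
a(K) = 7 + K²
a(-175) - 1*19354 = (7 + (-175)²) - 1*19354 = (7 + 30625) - 19354 = 30632 - 19354 = 11278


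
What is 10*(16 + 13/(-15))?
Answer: 454/3 ≈ 151.33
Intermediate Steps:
10*(16 + 13/(-15)) = 10*(16 + 13*(-1/15)) = 10*(16 - 13/15) = 10*(227/15) = 454/3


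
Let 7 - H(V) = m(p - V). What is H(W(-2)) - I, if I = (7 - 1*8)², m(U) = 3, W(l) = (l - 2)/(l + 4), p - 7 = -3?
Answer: 3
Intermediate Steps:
p = 4 (p = 7 - 3 = 4)
W(l) = (-2 + l)/(4 + l)
H(V) = 4 (H(V) = 7 - 1*3 = 7 - 3 = 4)
I = 1 (I = (7 - 8)² = (-1)² = 1)
H(W(-2)) - I = 4 - 1*1 = 4 - 1 = 3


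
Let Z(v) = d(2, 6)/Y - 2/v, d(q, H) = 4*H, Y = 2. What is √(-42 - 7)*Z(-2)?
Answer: 91*I ≈ 91.0*I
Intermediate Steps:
Z(v) = 12 - 2/v (Z(v) = (4*6)/2 - 2/v = 24*(½) - 2/v = 12 - 2/v)
√(-42 - 7)*Z(-2) = √(-42 - 7)*(12 - 2/(-2)) = √(-49)*(12 - 2*(-½)) = (7*I)*(12 + 1) = (7*I)*13 = 91*I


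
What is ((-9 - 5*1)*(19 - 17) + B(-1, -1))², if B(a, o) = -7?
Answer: 1225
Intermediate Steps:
((-9 - 5*1)*(19 - 17) + B(-1, -1))² = ((-9 - 5*1)*(19 - 17) - 7)² = ((-9 - 5)*2 - 7)² = (-14*2 - 7)² = (-28 - 7)² = (-35)² = 1225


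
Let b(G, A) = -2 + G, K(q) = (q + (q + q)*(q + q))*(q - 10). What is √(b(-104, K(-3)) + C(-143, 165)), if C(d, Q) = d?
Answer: I*√249 ≈ 15.78*I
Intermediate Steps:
K(q) = (-10 + q)*(q + 4*q²) (K(q) = (q + (2*q)*(2*q))*(-10 + q) = (q + 4*q²)*(-10 + q) = (-10 + q)*(q + 4*q²))
√(b(-104, K(-3)) + C(-143, 165)) = √((-2 - 104) - 143) = √(-106 - 143) = √(-249) = I*√249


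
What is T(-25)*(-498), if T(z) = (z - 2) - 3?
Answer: 14940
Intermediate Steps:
T(z) = -5 + z (T(z) = (-2 + z) - 3 = -5 + z)
T(-25)*(-498) = (-5 - 25)*(-498) = -30*(-498) = 14940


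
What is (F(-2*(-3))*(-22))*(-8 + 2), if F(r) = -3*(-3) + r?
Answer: 1980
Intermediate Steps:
F(r) = 9 + r
(F(-2*(-3))*(-22))*(-8 + 2) = ((9 - 2*(-3))*(-22))*(-8 + 2) = ((9 + 6)*(-22))*(-6) = (15*(-22))*(-6) = -330*(-6) = 1980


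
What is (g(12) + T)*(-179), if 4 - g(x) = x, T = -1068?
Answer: 192604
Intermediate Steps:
g(x) = 4 - x
(g(12) + T)*(-179) = ((4 - 1*12) - 1068)*(-179) = ((4 - 12) - 1068)*(-179) = (-8 - 1068)*(-179) = -1076*(-179) = 192604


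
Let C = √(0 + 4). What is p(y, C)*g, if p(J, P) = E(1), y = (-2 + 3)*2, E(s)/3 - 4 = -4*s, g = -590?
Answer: 0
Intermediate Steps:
C = 2 (C = √4 = 2)
E(s) = 12 - 12*s (E(s) = 12 + 3*(-4*s) = 12 - 12*s)
y = 2 (y = 1*2 = 2)
p(J, P) = 0 (p(J, P) = 12 - 12*1 = 12 - 12 = 0)
p(y, C)*g = 0*(-590) = 0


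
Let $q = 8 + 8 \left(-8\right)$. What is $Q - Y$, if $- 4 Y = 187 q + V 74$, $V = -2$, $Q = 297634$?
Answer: $294979$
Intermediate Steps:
$q = -56$ ($q = 8 - 64 = -56$)
$Y = 2655$ ($Y = - \frac{187 \left(-56\right) - 148}{4} = - \frac{-10472 - 148}{4} = \left(- \frac{1}{4}\right) \left(-10620\right) = 2655$)
$Q - Y = 297634 - 2655 = 294979$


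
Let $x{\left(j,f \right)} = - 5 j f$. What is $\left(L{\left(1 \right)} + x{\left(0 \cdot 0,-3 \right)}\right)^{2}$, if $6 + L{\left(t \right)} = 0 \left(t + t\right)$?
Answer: $36$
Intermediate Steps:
$L{\left(t \right)} = -6$ ($L{\left(t \right)} = -6 + 0 \left(t + t\right) = -6 + 0 \cdot 2 t = -6 + 0 = -6$)
$x{\left(j,f \right)} = - 5 f j$
$\left(L{\left(1 \right)} + x{\left(0 \cdot 0,-3 \right)}\right)^{2} = \left(-6 - - 15 \cdot 0 \cdot 0\right)^{2} = \left(-6 - \left(-15\right) 0\right)^{2} = \left(-6 + 0\right)^{2} = \left(-6\right)^{2} = 36$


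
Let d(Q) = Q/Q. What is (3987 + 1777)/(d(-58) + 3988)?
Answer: 5764/3989 ≈ 1.4450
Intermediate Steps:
d(Q) = 1
(3987 + 1777)/(d(-58) + 3988) = (3987 + 1777)/(1 + 3988) = 5764/3989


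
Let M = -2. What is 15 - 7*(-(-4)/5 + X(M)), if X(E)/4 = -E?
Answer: -233/5 ≈ -46.600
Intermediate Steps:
X(E) = -4*E (X(E) = 4*(-E) = -4*E)
15 - 7*(-(-4)/5 + X(M)) = 15 - 7*(-(-4)/5 - 4*(-2)) = 15 - 7*(-(-4)/5 + 8) = 15 - 7*(-2*(-⅖) + 8) = 15 - 7*(⅘ + 8) = 15 - 7*44/5 = 15 - 308/5 = -233/5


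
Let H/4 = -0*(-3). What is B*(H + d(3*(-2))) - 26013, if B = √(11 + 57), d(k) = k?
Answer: -26013 - 12*√17 ≈ -26062.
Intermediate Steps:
H = 0 (H = 4*(-0*(-3)) = 4*(-7*0) = 4*0 = 0)
B = 2*√17 (B = √68 = 2*√17 ≈ 8.2462)
B*(H + d(3*(-2))) - 26013 = (2*√17)*(0 + 3*(-2)) - 26013 = (2*√17)*(0 - 6) - 26013 = (2*√17)*(-6) - 26013 = -12*√17 - 26013 = -26013 - 12*√17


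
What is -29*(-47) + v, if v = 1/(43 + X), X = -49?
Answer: 8177/6 ≈ 1362.8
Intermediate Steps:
v = -1/6 (v = 1/(43 - 49) = 1/(-6) = -1/6 ≈ -0.16667)
-29*(-47) + v = -29*(-47) - 1/6 = 1363 - 1/6 = 8177/6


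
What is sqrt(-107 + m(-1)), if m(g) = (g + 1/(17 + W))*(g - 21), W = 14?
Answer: I*sqrt(82367)/31 ≈ 9.2579*I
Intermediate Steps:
m(g) = (-21 + g)*(1/31 + g) (m(g) = (g + 1/(17 + 14))*(g - 21) = (g + 1/31)*(-21 + g) = (1/31 + g)*(-21 + g) = (-21 + g)*(1/31 + g))
sqrt(-107 + m(-1)) = sqrt(-107 + (-21/31 + (-1)**2 - 650/31*(-1))) = sqrt(-107 + (-21/31 + 1 + 650/31)) = sqrt(-107 + 660/31) = sqrt(-2657/31) = I*sqrt(82367)/31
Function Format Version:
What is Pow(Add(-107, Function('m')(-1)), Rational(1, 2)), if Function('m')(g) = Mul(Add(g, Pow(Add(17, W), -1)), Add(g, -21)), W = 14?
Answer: Mul(Rational(1, 31), I, Pow(82367, Rational(1, 2))) ≈ Mul(9.2579, I)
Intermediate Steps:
Function('m')(g) = Mul(Add(-21, g), Add(Rational(1, 31), g)) (Function('m')(g) = Mul(Add(g, Pow(Add(17, 14), -1)), Add(g, -21)) = Mul(Add(g, Pow(31, -1)), Add(-21, g)) = Mul(Add(g, Rational(1, 31)), Add(-21, g)) = Mul(Add(Rational(1, 31), g), Add(-21, g)) = Mul(Add(-21, g), Add(Rational(1, 31), g)))
Pow(Add(-107, Function('m')(-1)), Rational(1, 2)) = Pow(Add(-107, Add(Rational(-21, 31), Pow(-1, 2), Mul(Rational(-650, 31), -1))), Rational(1, 2)) = Pow(Add(-107, Add(Rational(-21, 31), 1, Rational(650, 31))), Rational(1, 2)) = Pow(Add(-107, Rational(660, 31)), Rational(1, 2)) = Pow(Rational(-2657, 31), Rational(1, 2)) = Mul(Rational(1, 31), I, Pow(82367, Rational(1, 2)))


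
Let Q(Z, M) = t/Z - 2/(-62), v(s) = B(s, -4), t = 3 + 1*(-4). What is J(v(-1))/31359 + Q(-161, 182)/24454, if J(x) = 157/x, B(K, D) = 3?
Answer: 9589949641/5741044879689 ≈ 0.0016704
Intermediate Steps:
t = -1 (t = 3 - 4 = -1)
v(s) = 3
Q(Z, M) = 1/31 - 1/Z (Q(Z, M) = -1/Z - 2/(-62) = -1/Z - 2*(-1/62) = -1/Z + 1/31 = 1/31 - 1/Z)
J(v(-1))/31359 + Q(-161, 182)/24454 = (157/3)/31359 + ((1/31)*(-31 - 161)/(-161))/24454 = (157*(1/3))*(1/31359) + ((1/31)*(-1/161)*(-192))*(1/24454) = (157/3)*(1/31359) + (192/4991)*(1/24454) = 157/94077 + 96/61024957 = 9589949641/5741044879689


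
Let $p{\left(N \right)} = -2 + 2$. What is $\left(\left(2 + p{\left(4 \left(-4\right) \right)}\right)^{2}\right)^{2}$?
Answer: $16$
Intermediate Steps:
$p{\left(N \right)} = 0$
$\left(\left(2 + p{\left(4 \left(-4\right) \right)}\right)^{2}\right)^{2} = \left(\left(2 + 0\right)^{2}\right)^{2} = \left(2^{2}\right)^{2} = 4^{2} = 16$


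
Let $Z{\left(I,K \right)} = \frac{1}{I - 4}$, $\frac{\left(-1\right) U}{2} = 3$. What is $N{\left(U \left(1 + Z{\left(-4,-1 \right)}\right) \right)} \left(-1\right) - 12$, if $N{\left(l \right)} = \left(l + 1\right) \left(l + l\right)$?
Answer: $- \frac{453}{8} \approx -56.625$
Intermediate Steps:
$U = -6$ ($U = \left(-2\right) 3 = -6$)
$Z{\left(I,K \right)} = \frac{1}{-4 + I}$
$N{\left(l \right)} = 2 l \left(1 + l\right)$ ($N{\left(l \right)} = \left(1 + l\right) 2 l = 2 l \left(1 + l\right)$)
$N{\left(U \left(1 + Z{\left(-4,-1 \right)}\right) \right)} \left(-1\right) - 12 = 2 \left(- 6 \left(1 + \frac{1}{-4 - 4}\right)\right) \left(1 - 6 \left(1 + \frac{1}{-4 - 4}\right)\right) \left(-1\right) - 12 = 2 \left(- 6 \left(1 + \frac{1}{-8}\right)\right) \left(1 - 6 \left(1 + \frac{1}{-8}\right)\right) \left(-1\right) - 12 = 2 \left(- 6 \left(1 - \frac{1}{8}\right)\right) \left(1 - 6 \left(1 - \frac{1}{8}\right)\right) \left(-1\right) - 12 = 2 \left(\left(-6\right) \frac{7}{8}\right) \left(1 - \frac{21}{4}\right) \left(-1\right) - 12 = 2 \left(- \frac{21}{4}\right) \left(1 - \frac{21}{4}\right) \left(-1\right) - 12 = 2 \left(- \frac{21}{4}\right) \left(- \frac{17}{4}\right) \left(-1\right) - 12 = \frac{357}{8} \left(-1\right) - 12 = - \frac{357}{8} - 12 = - \frac{453}{8}$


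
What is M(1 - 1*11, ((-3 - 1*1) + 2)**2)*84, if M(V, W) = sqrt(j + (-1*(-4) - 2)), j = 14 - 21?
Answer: 84*I*sqrt(5) ≈ 187.83*I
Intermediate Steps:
j = -7
M(V, W) = I*sqrt(5) (M(V, W) = sqrt(-7 + (-1*(-4) - 2)) = sqrt(-7 + (4 - 2)) = sqrt(-7 + 2) = sqrt(-5) = I*sqrt(5))
M(1 - 1*11, ((-3 - 1*1) + 2)**2)*84 = (I*sqrt(5))*84 = 84*I*sqrt(5)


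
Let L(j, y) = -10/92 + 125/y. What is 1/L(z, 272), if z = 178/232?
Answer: 6256/2195 ≈ 2.8501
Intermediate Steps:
z = 89/116 (z = 178*(1/232) = 89/116 ≈ 0.76724)
L(j, y) = -5/46 + 125/y (L(j, y) = -10*1/92 + 125/y = -5/46 + 125/y)
1/L(z, 272) = 1/(-5/46 + 125/272) = 1/(2195/6256) = 6256/2195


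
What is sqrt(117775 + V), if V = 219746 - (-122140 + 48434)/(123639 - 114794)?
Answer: sqrt(26406278281595)/8845 ≈ 580.97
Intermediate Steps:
V = 1943727076/8845 (V = 219746 - (-73706)/8845 = 219746 - 1*(-73706/8845) = 219746 + 73706/8845 = 1943727076/8845 ≈ 2.1975e+5)
sqrt(117775 + V) = sqrt(117775 + 1943727076/8845) = sqrt(2985446951/8845) = sqrt(26406278281595)/8845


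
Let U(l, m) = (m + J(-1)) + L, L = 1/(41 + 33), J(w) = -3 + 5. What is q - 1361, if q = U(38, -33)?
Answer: -103007/74 ≈ -1392.0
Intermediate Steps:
J(w) = 2
L = 1/74 ≈ 0.013514
U(l, m) = 149/74 + m (U(l, m) = (m + 2) + 1/74 = (2 + m) + 1/74 = 149/74 + m)
q = -2293/74 (q = 149/74 - 33 = -2293/74 ≈ -30.986)
q - 1361 = -2293/74 - 1361 = -103007/74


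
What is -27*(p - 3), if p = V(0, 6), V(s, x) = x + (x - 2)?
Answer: -189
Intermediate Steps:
V(s, x) = -2 + 2*x (V(s, x) = x + (-2 + x) = -2 + 2*x)
p = 10 (p = -2 + 2*6 = -2 + 12 = 10)
-27*(p - 3) = -27*(10 - 3) = -27*7 = -189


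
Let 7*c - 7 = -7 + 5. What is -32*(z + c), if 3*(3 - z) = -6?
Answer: -1280/7 ≈ -182.86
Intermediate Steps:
z = 5 (z = 3 - 1/3*(-6) = 3 + 2 = 5)
c = 5/7 (c = 1 + (-7 + 5)/7 = 1 + (1/7)*(-2) = 1 - 2/7 = 5/7 ≈ 0.71429)
-32*(z + c) = -32*(5 + 5/7) = -32*40/7 = -1280/7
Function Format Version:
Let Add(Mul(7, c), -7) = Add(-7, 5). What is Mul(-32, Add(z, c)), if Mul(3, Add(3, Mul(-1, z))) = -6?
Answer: Rational(-1280, 7) ≈ -182.86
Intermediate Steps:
z = 5 (z = Add(3, Mul(Rational(-1, 3), -6)) = Add(3, 2) = 5)
c = Rational(5, 7) (c = Add(1, Mul(Rational(1, 7), Add(-7, 5))) = Add(1, Mul(Rational(1, 7), -2)) = Add(1, Rational(-2, 7)) = Rational(5, 7) ≈ 0.71429)
Mul(-32, Add(z, c)) = Mul(-32, Add(5, Rational(5, 7))) = Mul(-32, Rational(40, 7)) = Rational(-1280, 7)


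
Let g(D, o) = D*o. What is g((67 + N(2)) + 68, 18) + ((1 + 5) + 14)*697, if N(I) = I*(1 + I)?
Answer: 16478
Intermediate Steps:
g((67 + N(2)) + 68, 18) + ((1 + 5) + 14)*697 = ((67 + 2*(1 + 2)) + 68)*18 + ((1 + 5) + 14)*697 = ((67 + 2*3) + 68)*18 + (6 + 14)*697 = ((67 + 6) + 68)*18 + 20*697 = (73 + 68)*18 + 13940 = 141*18 + 13940 = 2538 + 13940 = 16478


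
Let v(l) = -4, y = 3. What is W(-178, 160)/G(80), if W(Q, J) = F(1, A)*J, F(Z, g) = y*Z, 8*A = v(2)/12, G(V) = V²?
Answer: 3/40 ≈ 0.075000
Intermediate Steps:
A = -1/24 (A = (-4/12)/8 = (-4*1/12)/8 = (⅛)*(-⅓) = -1/24 ≈ -0.041667)
F(Z, g) = 3*Z
W(Q, J) = 3*J (W(Q, J) = (3*1)*J = 3*J)
W(-178, 160)/G(80) = (3*160)/(80²) = 480/6400 = 480*(1/6400) = 3/40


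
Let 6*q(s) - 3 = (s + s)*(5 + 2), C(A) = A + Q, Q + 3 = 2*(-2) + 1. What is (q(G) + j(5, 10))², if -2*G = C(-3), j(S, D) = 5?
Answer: 256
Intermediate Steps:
Q = -6 (Q = -3 + (2*(-2) + 1) = -3 + (-4 + 1) = -3 - 3 = -6)
C(A) = -6 + A (C(A) = A - 6 = -6 + A)
G = 9/2 (G = -(-6 - 3)/2 = -½*(-9) = 9/2 ≈ 4.5000)
q(s) = ½ + 7*s/3 (q(s) = ½ + ((s + s)*(5 + 2))/6 = ½ + ((2*s)*7)/6 = ½ + (14*s)/6 = ½ + 7*s/3)
(q(G) + j(5, 10))² = ((½ + (7/3)*(9/2)) + 5)² = ((½ + 21/2) + 5)² = (11 + 5)² = 16² = 256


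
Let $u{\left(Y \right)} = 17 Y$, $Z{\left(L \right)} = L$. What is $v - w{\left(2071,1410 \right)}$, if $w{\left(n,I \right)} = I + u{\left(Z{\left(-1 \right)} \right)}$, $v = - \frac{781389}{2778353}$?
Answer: $- \frac{3871027118}{2778353} \approx -1393.3$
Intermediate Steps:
$v = - \frac{781389}{2778353}$ ($v = \left(-781389\right) \frac{1}{2778353} = - \frac{781389}{2778353} \approx -0.28124$)
$w{\left(n,I \right)} = -17 + I$ ($w{\left(n,I \right)} = I + 17 \left(-1\right) = I - 17 = -17 + I$)
$v - w{\left(2071,1410 \right)} = - \frac{781389}{2778353} - \left(-17 + 1410\right) = - \frac{781389}{2778353} - 1393 = - \frac{3871027118}{2778353}$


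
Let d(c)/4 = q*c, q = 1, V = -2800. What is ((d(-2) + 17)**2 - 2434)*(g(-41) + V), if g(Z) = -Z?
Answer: 6491927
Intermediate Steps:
d(c) = 4*c (d(c) = 4*(1*c) = 4*c)
((d(-2) + 17)**2 - 2434)*(g(-41) + V) = ((4*(-2) + 17)**2 - 2434)*(-1*(-41) - 2800) = ((-8 + 17)**2 - 2434)*(41 - 2800) = (9**2 - 2434)*(-2759) = (81 - 2434)*(-2759) = -2353*(-2759) = 6491927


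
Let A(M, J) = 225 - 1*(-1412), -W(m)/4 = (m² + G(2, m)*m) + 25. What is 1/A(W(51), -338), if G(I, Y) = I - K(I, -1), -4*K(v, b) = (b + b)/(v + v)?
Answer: 1/1637 ≈ 0.00061087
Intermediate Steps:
K(v, b) = -b/(4*v) (K(v, b) = -(b + b)/(4*(v + v)) = -2*b/(4*(2*v)) = -2*b*1/(2*v)/4 = -b/(4*v))
G(I, Y) = I - 1/(4*I) (G(I, Y) = I - (-1)*(-1)/(4*I) = I - 1/(4*I))
W(m) = -100 - 4*m² - 15*m/2 (W(m) = -4*((m² + (2 - ¼/2)*m) + 25) = -4*((m² + (2 - ¼*½)*m) + 25) = -4*((m² + (2 - ⅛)*m) + 25) = -4*((m² + 15*m/8) + 25) = -4*(25 + m² + 15*m/8) = -100 - 4*m² - 15*m/2)
A(M, J) = 1637 (A(M, J) = 225 + 1412 = 1637)
1/A(W(51), -338) = 1/1637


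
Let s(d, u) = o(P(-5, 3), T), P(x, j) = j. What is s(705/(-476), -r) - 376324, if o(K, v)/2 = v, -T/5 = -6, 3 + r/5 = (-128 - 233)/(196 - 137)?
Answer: -376264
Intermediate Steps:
r = -2690/59 (r = -15 + 5*((-128 - 233)/(196 - 137)) = -15 + 5*(-361/59) = -15 - 1805/59 = -2690/59 ≈ -45.593)
T = 30 (T = -5*(-6) = 30)
o(K, v) = 2*v
s(d, u) = 60 (s(d, u) = 2*30 = 60)
s(705/(-476), -r) - 376324 = 60 - 376324 = -376264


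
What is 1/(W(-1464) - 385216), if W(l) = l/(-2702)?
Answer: -1351/520426084 ≈ -2.5959e-6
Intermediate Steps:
W(l) = -l/2702 (W(l) = l*(-1/2702) = -l/2702)
1/(W(-1464) - 385216) = 1/(-1/2702*(-1464) - 385216) = 1/(732/1351 - 385216) = 1/(-520426084/1351) = -1351/520426084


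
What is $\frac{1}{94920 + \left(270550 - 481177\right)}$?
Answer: $- \frac{1}{115707} \approx -8.6425 \cdot 10^{-6}$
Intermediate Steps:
$\frac{1}{94920 + \left(270550 - 481177\right)} = \frac{1}{94920 - 210627} = \frac{1}{-115707} = - \frac{1}{115707}$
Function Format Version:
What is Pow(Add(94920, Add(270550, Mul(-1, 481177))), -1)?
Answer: Rational(-1, 115707) ≈ -8.6425e-6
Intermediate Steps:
Pow(Add(94920, Add(270550, Mul(-1, 481177))), -1) = Pow(Add(94920, Add(270550, -481177)), -1) = Pow(Add(94920, -210627), -1) = Pow(-115707, -1) = Rational(-1, 115707)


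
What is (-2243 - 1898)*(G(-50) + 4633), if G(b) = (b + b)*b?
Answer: -39890253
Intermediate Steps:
G(b) = 2*b² (G(b) = (2*b)*b = 2*b²)
(-2243 - 1898)*(G(-50) + 4633) = (-2243 - 1898)*(2*(-50)² + 4633) = -4141*(2*2500 + 4633) = -4141*(5000 + 4633) = -4141*9633 = -39890253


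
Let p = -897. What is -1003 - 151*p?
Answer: 134444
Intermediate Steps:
-1003 - 151*p = -1003 - 151*(-897) = -1003 + 135447 = 134444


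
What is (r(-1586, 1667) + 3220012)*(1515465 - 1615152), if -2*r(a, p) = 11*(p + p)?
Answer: -319165375725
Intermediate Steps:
r(a, p) = -11*p (r(a, p) = -11*(p + p)/2 = -11*2*p/2 = -11*p)
(r(-1586, 1667) + 3220012)*(1515465 - 1615152) = (-11*1667 + 3220012)*(1515465 - 1615152) = (-18337 + 3220012)*(-99687) = 3201675*(-99687) = -319165375725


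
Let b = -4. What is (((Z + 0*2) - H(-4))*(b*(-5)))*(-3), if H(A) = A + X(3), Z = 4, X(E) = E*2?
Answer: -120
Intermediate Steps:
X(E) = 2*E
H(A) = 6 + A (H(A) = A + 2*3 = A + 6 = 6 + A)
(((Z + 0*2) - H(-4))*(b*(-5)))*(-3) = (((4 + 0*2) - (6 - 4))*(-4*(-5)))*(-3) = (((4 + 0) - 1*2)*20)*(-3) = ((4 - 2)*20)*(-3) = (2*20)*(-3) = 40*(-3) = -120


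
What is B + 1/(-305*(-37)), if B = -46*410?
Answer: -212835099/11285 ≈ -18860.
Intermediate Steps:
B = -18860
B + 1/(-305*(-37)) = -18860 + 1/(-305*(-37)) = -18860 + 1/11285 = -212835099/11285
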